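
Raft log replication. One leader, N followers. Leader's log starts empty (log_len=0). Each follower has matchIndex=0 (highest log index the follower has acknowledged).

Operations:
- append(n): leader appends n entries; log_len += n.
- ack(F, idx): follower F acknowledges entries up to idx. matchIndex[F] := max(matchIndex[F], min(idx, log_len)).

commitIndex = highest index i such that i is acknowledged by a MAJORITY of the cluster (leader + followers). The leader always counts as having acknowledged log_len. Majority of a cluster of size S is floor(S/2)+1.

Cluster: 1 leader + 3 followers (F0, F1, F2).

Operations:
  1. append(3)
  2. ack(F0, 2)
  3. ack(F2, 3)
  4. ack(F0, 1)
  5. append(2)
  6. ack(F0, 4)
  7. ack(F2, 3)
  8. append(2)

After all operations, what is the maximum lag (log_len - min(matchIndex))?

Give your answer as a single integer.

Answer: 7

Derivation:
Op 1: append 3 -> log_len=3
Op 2: F0 acks idx 2 -> match: F0=2 F1=0 F2=0; commitIndex=0
Op 3: F2 acks idx 3 -> match: F0=2 F1=0 F2=3; commitIndex=2
Op 4: F0 acks idx 1 -> match: F0=2 F1=0 F2=3; commitIndex=2
Op 5: append 2 -> log_len=5
Op 6: F0 acks idx 4 -> match: F0=4 F1=0 F2=3; commitIndex=3
Op 7: F2 acks idx 3 -> match: F0=4 F1=0 F2=3; commitIndex=3
Op 8: append 2 -> log_len=7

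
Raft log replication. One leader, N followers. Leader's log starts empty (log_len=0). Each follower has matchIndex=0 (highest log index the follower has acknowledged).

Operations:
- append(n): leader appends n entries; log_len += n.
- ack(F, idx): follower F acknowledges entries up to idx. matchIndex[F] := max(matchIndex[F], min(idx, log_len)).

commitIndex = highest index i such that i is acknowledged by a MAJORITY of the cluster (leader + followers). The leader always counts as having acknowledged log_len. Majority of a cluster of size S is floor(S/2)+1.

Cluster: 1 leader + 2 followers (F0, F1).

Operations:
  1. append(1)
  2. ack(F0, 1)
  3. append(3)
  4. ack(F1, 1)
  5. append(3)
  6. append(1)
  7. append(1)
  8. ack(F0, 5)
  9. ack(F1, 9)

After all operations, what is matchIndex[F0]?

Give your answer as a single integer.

Answer: 5

Derivation:
Op 1: append 1 -> log_len=1
Op 2: F0 acks idx 1 -> match: F0=1 F1=0; commitIndex=1
Op 3: append 3 -> log_len=4
Op 4: F1 acks idx 1 -> match: F0=1 F1=1; commitIndex=1
Op 5: append 3 -> log_len=7
Op 6: append 1 -> log_len=8
Op 7: append 1 -> log_len=9
Op 8: F0 acks idx 5 -> match: F0=5 F1=1; commitIndex=5
Op 9: F1 acks idx 9 -> match: F0=5 F1=9; commitIndex=9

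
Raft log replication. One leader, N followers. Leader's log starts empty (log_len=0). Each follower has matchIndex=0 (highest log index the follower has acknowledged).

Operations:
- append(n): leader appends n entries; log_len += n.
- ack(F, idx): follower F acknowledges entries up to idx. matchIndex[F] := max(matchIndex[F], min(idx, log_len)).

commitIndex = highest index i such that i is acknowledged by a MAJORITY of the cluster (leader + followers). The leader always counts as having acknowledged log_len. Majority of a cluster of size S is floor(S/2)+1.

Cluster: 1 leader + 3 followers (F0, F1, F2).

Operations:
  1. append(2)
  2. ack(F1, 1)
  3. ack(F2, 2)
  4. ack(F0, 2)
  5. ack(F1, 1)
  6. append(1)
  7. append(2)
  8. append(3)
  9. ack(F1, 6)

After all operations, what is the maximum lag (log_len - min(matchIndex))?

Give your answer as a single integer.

Answer: 6

Derivation:
Op 1: append 2 -> log_len=2
Op 2: F1 acks idx 1 -> match: F0=0 F1=1 F2=0; commitIndex=0
Op 3: F2 acks idx 2 -> match: F0=0 F1=1 F2=2; commitIndex=1
Op 4: F0 acks idx 2 -> match: F0=2 F1=1 F2=2; commitIndex=2
Op 5: F1 acks idx 1 -> match: F0=2 F1=1 F2=2; commitIndex=2
Op 6: append 1 -> log_len=3
Op 7: append 2 -> log_len=5
Op 8: append 3 -> log_len=8
Op 9: F1 acks idx 6 -> match: F0=2 F1=6 F2=2; commitIndex=2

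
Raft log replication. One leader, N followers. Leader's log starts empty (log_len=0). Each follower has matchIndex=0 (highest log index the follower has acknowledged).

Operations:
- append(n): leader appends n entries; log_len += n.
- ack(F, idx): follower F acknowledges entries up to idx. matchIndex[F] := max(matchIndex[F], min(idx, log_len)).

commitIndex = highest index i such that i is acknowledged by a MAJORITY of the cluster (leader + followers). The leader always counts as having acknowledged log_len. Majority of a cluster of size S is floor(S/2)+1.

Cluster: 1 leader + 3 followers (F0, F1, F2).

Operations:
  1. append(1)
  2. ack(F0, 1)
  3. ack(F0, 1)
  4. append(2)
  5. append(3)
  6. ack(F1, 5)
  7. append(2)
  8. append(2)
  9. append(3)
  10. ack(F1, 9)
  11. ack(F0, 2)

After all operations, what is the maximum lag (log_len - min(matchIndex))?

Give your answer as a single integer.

Op 1: append 1 -> log_len=1
Op 2: F0 acks idx 1 -> match: F0=1 F1=0 F2=0; commitIndex=0
Op 3: F0 acks idx 1 -> match: F0=1 F1=0 F2=0; commitIndex=0
Op 4: append 2 -> log_len=3
Op 5: append 3 -> log_len=6
Op 6: F1 acks idx 5 -> match: F0=1 F1=5 F2=0; commitIndex=1
Op 7: append 2 -> log_len=8
Op 8: append 2 -> log_len=10
Op 9: append 3 -> log_len=13
Op 10: F1 acks idx 9 -> match: F0=1 F1=9 F2=0; commitIndex=1
Op 11: F0 acks idx 2 -> match: F0=2 F1=9 F2=0; commitIndex=2

Answer: 13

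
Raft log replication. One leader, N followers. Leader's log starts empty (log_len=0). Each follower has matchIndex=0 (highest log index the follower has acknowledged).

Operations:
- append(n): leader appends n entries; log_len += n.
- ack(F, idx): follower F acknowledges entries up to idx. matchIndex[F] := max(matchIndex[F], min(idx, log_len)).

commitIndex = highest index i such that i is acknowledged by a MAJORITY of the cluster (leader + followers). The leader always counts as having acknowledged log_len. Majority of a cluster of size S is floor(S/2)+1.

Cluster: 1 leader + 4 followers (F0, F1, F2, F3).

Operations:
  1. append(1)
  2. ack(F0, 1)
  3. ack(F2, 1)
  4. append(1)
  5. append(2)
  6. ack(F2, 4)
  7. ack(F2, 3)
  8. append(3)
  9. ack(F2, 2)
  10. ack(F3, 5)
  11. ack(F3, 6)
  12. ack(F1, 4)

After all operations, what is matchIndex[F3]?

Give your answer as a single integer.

Answer: 6

Derivation:
Op 1: append 1 -> log_len=1
Op 2: F0 acks idx 1 -> match: F0=1 F1=0 F2=0 F3=0; commitIndex=0
Op 3: F2 acks idx 1 -> match: F0=1 F1=0 F2=1 F3=0; commitIndex=1
Op 4: append 1 -> log_len=2
Op 5: append 2 -> log_len=4
Op 6: F2 acks idx 4 -> match: F0=1 F1=0 F2=4 F3=0; commitIndex=1
Op 7: F2 acks idx 3 -> match: F0=1 F1=0 F2=4 F3=0; commitIndex=1
Op 8: append 3 -> log_len=7
Op 9: F2 acks idx 2 -> match: F0=1 F1=0 F2=4 F3=0; commitIndex=1
Op 10: F3 acks idx 5 -> match: F0=1 F1=0 F2=4 F3=5; commitIndex=4
Op 11: F3 acks idx 6 -> match: F0=1 F1=0 F2=4 F3=6; commitIndex=4
Op 12: F1 acks idx 4 -> match: F0=1 F1=4 F2=4 F3=6; commitIndex=4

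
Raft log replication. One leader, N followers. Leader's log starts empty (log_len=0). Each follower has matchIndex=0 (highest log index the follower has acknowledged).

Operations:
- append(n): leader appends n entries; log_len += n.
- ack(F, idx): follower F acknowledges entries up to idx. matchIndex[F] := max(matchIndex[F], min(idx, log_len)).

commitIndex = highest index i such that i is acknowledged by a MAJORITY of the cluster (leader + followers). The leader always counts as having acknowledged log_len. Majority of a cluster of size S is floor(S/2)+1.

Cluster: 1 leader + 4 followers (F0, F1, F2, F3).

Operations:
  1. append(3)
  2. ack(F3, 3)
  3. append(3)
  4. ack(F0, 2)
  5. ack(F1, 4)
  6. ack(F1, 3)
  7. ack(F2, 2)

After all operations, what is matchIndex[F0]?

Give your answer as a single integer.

Answer: 2

Derivation:
Op 1: append 3 -> log_len=3
Op 2: F3 acks idx 3 -> match: F0=0 F1=0 F2=0 F3=3; commitIndex=0
Op 3: append 3 -> log_len=6
Op 4: F0 acks idx 2 -> match: F0=2 F1=0 F2=0 F3=3; commitIndex=2
Op 5: F1 acks idx 4 -> match: F0=2 F1=4 F2=0 F3=3; commitIndex=3
Op 6: F1 acks idx 3 -> match: F0=2 F1=4 F2=0 F3=3; commitIndex=3
Op 7: F2 acks idx 2 -> match: F0=2 F1=4 F2=2 F3=3; commitIndex=3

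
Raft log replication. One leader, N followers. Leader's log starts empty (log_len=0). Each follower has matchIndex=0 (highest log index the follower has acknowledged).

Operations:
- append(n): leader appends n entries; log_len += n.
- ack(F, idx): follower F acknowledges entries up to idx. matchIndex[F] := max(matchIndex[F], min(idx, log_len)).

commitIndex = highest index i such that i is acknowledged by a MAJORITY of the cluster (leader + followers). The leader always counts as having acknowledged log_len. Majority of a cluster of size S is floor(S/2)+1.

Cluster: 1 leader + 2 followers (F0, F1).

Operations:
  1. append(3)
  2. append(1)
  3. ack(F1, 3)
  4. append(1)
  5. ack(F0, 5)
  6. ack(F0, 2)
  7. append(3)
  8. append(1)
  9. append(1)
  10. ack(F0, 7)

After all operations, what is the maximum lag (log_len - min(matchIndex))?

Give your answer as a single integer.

Op 1: append 3 -> log_len=3
Op 2: append 1 -> log_len=4
Op 3: F1 acks idx 3 -> match: F0=0 F1=3; commitIndex=3
Op 4: append 1 -> log_len=5
Op 5: F0 acks idx 5 -> match: F0=5 F1=3; commitIndex=5
Op 6: F0 acks idx 2 -> match: F0=5 F1=3; commitIndex=5
Op 7: append 3 -> log_len=8
Op 8: append 1 -> log_len=9
Op 9: append 1 -> log_len=10
Op 10: F0 acks idx 7 -> match: F0=7 F1=3; commitIndex=7

Answer: 7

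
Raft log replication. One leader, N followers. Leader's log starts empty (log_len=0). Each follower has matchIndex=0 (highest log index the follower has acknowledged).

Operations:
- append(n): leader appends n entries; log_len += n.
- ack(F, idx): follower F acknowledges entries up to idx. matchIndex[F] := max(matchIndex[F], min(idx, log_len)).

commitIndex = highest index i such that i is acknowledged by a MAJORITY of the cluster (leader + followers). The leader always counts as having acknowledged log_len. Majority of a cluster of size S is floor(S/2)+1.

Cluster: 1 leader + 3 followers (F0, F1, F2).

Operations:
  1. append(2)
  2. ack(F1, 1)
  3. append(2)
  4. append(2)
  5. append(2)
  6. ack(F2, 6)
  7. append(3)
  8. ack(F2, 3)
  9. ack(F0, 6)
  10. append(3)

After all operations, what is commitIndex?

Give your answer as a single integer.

Answer: 6

Derivation:
Op 1: append 2 -> log_len=2
Op 2: F1 acks idx 1 -> match: F0=0 F1=1 F2=0; commitIndex=0
Op 3: append 2 -> log_len=4
Op 4: append 2 -> log_len=6
Op 5: append 2 -> log_len=8
Op 6: F2 acks idx 6 -> match: F0=0 F1=1 F2=6; commitIndex=1
Op 7: append 3 -> log_len=11
Op 8: F2 acks idx 3 -> match: F0=0 F1=1 F2=6; commitIndex=1
Op 9: F0 acks idx 6 -> match: F0=6 F1=1 F2=6; commitIndex=6
Op 10: append 3 -> log_len=14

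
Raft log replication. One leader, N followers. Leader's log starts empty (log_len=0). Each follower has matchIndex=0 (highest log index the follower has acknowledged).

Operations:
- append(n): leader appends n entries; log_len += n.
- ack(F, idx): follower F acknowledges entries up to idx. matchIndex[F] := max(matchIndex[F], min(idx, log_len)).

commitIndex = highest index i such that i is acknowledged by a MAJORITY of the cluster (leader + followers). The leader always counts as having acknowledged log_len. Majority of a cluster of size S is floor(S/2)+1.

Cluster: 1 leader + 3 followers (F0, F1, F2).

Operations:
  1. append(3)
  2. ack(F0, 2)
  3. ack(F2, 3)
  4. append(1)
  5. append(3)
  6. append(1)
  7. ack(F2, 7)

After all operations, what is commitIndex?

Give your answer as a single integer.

Answer: 2

Derivation:
Op 1: append 3 -> log_len=3
Op 2: F0 acks idx 2 -> match: F0=2 F1=0 F2=0; commitIndex=0
Op 3: F2 acks idx 3 -> match: F0=2 F1=0 F2=3; commitIndex=2
Op 4: append 1 -> log_len=4
Op 5: append 3 -> log_len=7
Op 6: append 1 -> log_len=8
Op 7: F2 acks idx 7 -> match: F0=2 F1=0 F2=7; commitIndex=2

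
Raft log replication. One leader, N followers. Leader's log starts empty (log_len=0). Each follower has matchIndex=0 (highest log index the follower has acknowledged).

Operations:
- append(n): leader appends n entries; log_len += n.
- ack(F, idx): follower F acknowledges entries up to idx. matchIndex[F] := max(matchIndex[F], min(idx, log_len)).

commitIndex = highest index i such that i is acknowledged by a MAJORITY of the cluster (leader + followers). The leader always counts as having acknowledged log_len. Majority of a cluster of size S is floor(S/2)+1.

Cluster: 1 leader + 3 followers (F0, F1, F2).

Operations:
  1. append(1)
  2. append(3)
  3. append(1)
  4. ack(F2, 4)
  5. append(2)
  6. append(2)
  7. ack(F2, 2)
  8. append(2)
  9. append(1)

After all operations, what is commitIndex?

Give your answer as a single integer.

Answer: 0

Derivation:
Op 1: append 1 -> log_len=1
Op 2: append 3 -> log_len=4
Op 3: append 1 -> log_len=5
Op 4: F2 acks idx 4 -> match: F0=0 F1=0 F2=4; commitIndex=0
Op 5: append 2 -> log_len=7
Op 6: append 2 -> log_len=9
Op 7: F2 acks idx 2 -> match: F0=0 F1=0 F2=4; commitIndex=0
Op 8: append 2 -> log_len=11
Op 9: append 1 -> log_len=12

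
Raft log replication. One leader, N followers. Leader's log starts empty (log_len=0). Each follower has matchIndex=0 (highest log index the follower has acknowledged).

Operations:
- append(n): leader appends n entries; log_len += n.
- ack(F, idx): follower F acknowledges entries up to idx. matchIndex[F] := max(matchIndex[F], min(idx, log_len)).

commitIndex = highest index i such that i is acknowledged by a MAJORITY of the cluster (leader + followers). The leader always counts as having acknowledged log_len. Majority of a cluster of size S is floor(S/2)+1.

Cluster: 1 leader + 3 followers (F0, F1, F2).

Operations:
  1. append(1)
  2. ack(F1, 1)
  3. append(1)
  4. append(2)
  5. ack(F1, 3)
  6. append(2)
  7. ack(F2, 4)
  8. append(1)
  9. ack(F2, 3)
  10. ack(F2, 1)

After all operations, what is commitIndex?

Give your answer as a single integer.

Answer: 3

Derivation:
Op 1: append 1 -> log_len=1
Op 2: F1 acks idx 1 -> match: F0=0 F1=1 F2=0; commitIndex=0
Op 3: append 1 -> log_len=2
Op 4: append 2 -> log_len=4
Op 5: F1 acks idx 3 -> match: F0=0 F1=3 F2=0; commitIndex=0
Op 6: append 2 -> log_len=6
Op 7: F2 acks idx 4 -> match: F0=0 F1=3 F2=4; commitIndex=3
Op 8: append 1 -> log_len=7
Op 9: F2 acks idx 3 -> match: F0=0 F1=3 F2=4; commitIndex=3
Op 10: F2 acks idx 1 -> match: F0=0 F1=3 F2=4; commitIndex=3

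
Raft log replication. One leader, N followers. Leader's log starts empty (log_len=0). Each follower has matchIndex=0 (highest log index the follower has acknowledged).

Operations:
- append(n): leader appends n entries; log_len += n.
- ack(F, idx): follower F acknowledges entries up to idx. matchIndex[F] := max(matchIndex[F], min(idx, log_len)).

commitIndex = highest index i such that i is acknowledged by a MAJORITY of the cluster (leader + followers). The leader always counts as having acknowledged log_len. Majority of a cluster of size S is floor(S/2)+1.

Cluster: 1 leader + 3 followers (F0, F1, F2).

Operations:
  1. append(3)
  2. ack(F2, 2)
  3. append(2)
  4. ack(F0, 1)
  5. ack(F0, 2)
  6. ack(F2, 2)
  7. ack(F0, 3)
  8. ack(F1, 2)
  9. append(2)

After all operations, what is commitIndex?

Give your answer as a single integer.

Answer: 2

Derivation:
Op 1: append 3 -> log_len=3
Op 2: F2 acks idx 2 -> match: F0=0 F1=0 F2=2; commitIndex=0
Op 3: append 2 -> log_len=5
Op 4: F0 acks idx 1 -> match: F0=1 F1=0 F2=2; commitIndex=1
Op 5: F0 acks idx 2 -> match: F0=2 F1=0 F2=2; commitIndex=2
Op 6: F2 acks idx 2 -> match: F0=2 F1=0 F2=2; commitIndex=2
Op 7: F0 acks idx 3 -> match: F0=3 F1=0 F2=2; commitIndex=2
Op 8: F1 acks idx 2 -> match: F0=3 F1=2 F2=2; commitIndex=2
Op 9: append 2 -> log_len=7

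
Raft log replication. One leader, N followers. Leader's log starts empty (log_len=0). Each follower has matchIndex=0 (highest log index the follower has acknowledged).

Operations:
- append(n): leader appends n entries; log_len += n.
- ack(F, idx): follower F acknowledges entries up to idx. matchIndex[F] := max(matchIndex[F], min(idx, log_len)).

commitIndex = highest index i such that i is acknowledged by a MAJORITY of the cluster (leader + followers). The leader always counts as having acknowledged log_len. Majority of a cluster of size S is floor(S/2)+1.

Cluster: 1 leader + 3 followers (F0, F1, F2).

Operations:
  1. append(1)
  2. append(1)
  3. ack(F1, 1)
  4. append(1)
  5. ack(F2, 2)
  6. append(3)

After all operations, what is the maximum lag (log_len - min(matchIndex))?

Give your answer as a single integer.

Answer: 6

Derivation:
Op 1: append 1 -> log_len=1
Op 2: append 1 -> log_len=2
Op 3: F1 acks idx 1 -> match: F0=0 F1=1 F2=0; commitIndex=0
Op 4: append 1 -> log_len=3
Op 5: F2 acks idx 2 -> match: F0=0 F1=1 F2=2; commitIndex=1
Op 6: append 3 -> log_len=6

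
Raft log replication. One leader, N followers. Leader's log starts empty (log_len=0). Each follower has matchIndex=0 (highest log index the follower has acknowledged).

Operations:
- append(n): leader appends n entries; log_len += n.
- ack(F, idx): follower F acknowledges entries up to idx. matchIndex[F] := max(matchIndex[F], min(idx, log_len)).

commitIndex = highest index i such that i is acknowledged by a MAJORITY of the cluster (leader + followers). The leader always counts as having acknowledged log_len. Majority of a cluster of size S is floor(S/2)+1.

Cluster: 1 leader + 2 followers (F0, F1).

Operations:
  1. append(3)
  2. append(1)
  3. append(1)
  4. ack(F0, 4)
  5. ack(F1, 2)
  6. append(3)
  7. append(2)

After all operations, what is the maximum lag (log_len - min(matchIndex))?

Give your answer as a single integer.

Answer: 8

Derivation:
Op 1: append 3 -> log_len=3
Op 2: append 1 -> log_len=4
Op 3: append 1 -> log_len=5
Op 4: F0 acks idx 4 -> match: F0=4 F1=0; commitIndex=4
Op 5: F1 acks idx 2 -> match: F0=4 F1=2; commitIndex=4
Op 6: append 3 -> log_len=8
Op 7: append 2 -> log_len=10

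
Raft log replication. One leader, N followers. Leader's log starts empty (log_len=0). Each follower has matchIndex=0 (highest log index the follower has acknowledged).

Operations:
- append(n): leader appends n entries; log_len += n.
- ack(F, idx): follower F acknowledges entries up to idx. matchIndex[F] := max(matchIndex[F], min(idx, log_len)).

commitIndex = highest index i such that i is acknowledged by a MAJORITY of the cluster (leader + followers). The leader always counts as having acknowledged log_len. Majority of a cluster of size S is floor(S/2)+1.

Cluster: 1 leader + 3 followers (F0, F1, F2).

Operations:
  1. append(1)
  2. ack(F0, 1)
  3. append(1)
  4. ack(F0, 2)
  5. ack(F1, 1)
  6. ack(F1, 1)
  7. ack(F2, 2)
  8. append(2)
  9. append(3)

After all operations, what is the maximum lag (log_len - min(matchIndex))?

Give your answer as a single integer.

Op 1: append 1 -> log_len=1
Op 2: F0 acks idx 1 -> match: F0=1 F1=0 F2=0; commitIndex=0
Op 3: append 1 -> log_len=2
Op 4: F0 acks idx 2 -> match: F0=2 F1=0 F2=0; commitIndex=0
Op 5: F1 acks idx 1 -> match: F0=2 F1=1 F2=0; commitIndex=1
Op 6: F1 acks idx 1 -> match: F0=2 F1=1 F2=0; commitIndex=1
Op 7: F2 acks idx 2 -> match: F0=2 F1=1 F2=2; commitIndex=2
Op 8: append 2 -> log_len=4
Op 9: append 3 -> log_len=7

Answer: 6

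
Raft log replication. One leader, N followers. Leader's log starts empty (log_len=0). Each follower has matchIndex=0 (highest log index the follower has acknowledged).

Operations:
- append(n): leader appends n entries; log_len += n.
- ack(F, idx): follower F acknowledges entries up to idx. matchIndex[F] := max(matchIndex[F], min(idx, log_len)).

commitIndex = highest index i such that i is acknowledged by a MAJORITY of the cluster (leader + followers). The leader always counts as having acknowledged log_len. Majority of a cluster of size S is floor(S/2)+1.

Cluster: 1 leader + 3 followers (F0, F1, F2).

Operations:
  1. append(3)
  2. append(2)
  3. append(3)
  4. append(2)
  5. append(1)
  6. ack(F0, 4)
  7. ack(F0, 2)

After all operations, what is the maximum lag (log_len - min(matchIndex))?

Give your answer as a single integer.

Op 1: append 3 -> log_len=3
Op 2: append 2 -> log_len=5
Op 3: append 3 -> log_len=8
Op 4: append 2 -> log_len=10
Op 5: append 1 -> log_len=11
Op 6: F0 acks idx 4 -> match: F0=4 F1=0 F2=0; commitIndex=0
Op 7: F0 acks idx 2 -> match: F0=4 F1=0 F2=0; commitIndex=0

Answer: 11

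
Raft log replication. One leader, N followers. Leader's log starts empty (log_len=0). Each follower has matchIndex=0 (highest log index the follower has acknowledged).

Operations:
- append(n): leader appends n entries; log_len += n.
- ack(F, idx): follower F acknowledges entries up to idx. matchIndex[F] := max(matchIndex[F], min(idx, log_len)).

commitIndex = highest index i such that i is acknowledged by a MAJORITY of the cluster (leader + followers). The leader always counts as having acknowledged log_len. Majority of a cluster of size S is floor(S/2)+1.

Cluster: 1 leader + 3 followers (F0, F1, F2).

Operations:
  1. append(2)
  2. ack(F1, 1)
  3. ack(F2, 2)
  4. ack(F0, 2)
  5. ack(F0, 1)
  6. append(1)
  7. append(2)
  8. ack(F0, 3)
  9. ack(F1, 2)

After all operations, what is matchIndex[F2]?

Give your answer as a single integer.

Op 1: append 2 -> log_len=2
Op 2: F1 acks idx 1 -> match: F0=0 F1=1 F2=0; commitIndex=0
Op 3: F2 acks idx 2 -> match: F0=0 F1=1 F2=2; commitIndex=1
Op 4: F0 acks idx 2 -> match: F0=2 F1=1 F2=2; commitIndex=2
Op 5: F0 acks idx 1 -> match: F0=2 F1=1 F2=2; commitIndex=2
Op 6: append 1 -> log_len=3
Op 7: append 2 -> log_len=5
Op 8: F0 acks idx 3 -> match: F0=3 F1=1 F2=2; commitIndex=2
Op 9: F1 acks idx 2 -> match: F0=3 F1=2 F2=2; commitIndex=2

Answer: 2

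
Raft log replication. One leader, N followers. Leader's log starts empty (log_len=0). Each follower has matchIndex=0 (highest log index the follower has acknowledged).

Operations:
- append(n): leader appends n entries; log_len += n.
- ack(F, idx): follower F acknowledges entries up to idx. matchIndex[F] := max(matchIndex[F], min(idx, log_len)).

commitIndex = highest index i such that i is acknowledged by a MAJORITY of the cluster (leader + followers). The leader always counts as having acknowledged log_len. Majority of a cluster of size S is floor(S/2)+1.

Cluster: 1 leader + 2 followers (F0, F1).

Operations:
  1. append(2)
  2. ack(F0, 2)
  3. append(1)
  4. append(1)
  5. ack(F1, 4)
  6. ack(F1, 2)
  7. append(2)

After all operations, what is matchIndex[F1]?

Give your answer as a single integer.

Answer: 4

Derivation:
Op 1: append 2 -> log_len=2
Op 2: F0 acks idx 2 -> match: F0=2 F1=0; commitIndex=2
Op 3: append 1 -> log_len=3
Op 4: append 1 -> log_len=4
Op 5: F1 acks idx 4 -> match: F0=2 F1=4; commitIndex=4
Op 6: F1 acks idx 2 -> match: F0=2 F1=4; commitIndex=4
Op 7: append 2 -> log_len=6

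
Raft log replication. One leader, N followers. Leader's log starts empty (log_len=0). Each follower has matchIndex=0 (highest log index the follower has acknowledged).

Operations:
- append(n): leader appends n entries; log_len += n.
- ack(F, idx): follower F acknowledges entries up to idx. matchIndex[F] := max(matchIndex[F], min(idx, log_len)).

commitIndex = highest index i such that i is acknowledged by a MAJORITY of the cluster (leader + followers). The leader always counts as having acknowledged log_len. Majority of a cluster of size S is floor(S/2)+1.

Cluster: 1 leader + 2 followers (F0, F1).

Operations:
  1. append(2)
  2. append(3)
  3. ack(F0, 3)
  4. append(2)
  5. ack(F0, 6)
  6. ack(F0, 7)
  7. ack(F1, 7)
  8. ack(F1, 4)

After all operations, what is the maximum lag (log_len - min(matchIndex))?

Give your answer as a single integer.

Answer: 0

Derivation:
Op 1: append 2 -> log_len=2
Op 2: append 3 -> log_len=5
Op 3: F0 acks idx 3 -> match: F0=3 F1=0; commitIndex=3
Op 4: append 2 -> log_len=7
Op 5: F0 acks idx 6 -> match: F0=6 F1=0; commitIndex=6
Op 6: F0 acks idx 7 -> match: F0=7 F1=0; commitIndex=7
Op 7: F1 acks idx 7 -> match: F0=7 F1=7; commitIndex=7
Op 8: F1 acks idx 4 -> match: F0=7 F1=7; commitIndex=7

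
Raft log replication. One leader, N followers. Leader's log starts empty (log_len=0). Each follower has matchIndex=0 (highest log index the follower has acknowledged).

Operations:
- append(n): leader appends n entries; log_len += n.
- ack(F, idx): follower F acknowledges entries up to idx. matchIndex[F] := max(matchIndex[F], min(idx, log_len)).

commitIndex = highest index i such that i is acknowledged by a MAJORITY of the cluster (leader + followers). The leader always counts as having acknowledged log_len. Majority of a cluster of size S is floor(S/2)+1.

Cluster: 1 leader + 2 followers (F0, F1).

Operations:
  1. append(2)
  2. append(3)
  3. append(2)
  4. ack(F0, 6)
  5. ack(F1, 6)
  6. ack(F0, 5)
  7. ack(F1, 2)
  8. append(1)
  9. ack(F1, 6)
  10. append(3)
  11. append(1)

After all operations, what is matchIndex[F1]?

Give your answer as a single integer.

Op 1: append 2 -> log_len=2
Op 2: append 3 -> log_len=5
Op 3: append 2 -> log_len=7
Op 4: F0 acks idx 6 -> match: F0=6 F1=0; commitIndex=6
Op 5: F1 acks idx 6 -> match: F0=6 F1=6; commitIndex=6
Op 6: F0 acks idx 5 -> match: F0=6 F1=6; commitIndex=6
Op 7: F1 acks idx 2 -> match: F0=6 F1=6; commitIndex=6
Op 8: append 1 -> log_len=8
Op 9: F1 acks idx 6 -> match: F0=6 F1=6; commitIndex=6
Op 10: append 3 -> log_len=11
Op 11: append 1 -> log_len=12

Answer: 6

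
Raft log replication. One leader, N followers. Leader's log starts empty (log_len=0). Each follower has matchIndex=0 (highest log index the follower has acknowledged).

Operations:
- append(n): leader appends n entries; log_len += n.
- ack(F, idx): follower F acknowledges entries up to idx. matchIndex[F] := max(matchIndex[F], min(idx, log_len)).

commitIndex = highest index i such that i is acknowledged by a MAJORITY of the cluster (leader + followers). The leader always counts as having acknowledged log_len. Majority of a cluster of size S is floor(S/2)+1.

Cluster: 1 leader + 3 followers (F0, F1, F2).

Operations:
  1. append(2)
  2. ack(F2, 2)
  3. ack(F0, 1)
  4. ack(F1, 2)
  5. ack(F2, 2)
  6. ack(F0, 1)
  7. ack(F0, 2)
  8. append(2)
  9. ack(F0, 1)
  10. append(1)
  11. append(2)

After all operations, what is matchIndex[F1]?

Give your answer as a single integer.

Answer: 2

Derivation:
Op 1: append 2 -> log_len=2
Op 2: F2 acks idx 2 -> match: F0=0 F1=0 F2=2; commitIndex=0
Op 3: F0 acks idx 1 -> match: F0=1 F1=0 F2=2; commitIndex=1
Op 4: F1 acks idx 2 -> match: F0=1 F1=2 F2=2; commitIndex=2
Op 5: F2 acks idx 2 -> match: F0=1 F1=2 F2=2; commitIndex=2
Op 6: F0 acks idx 1 -> match: F0=1 F1=2 F2=2; commitIndex=2
Op 7: F0 acks idx 2 -> match: F0=2 F1=2 F2=2; commitIndex=2
Op 8: append 2 -> log_len=4
Op 9: F0 acks idx 1 -> match: F0=2 F1=2 F2=2; commitIndex=2
Op 10: append 1 -> log_len=5
Op 11: append 2 -> log_len=7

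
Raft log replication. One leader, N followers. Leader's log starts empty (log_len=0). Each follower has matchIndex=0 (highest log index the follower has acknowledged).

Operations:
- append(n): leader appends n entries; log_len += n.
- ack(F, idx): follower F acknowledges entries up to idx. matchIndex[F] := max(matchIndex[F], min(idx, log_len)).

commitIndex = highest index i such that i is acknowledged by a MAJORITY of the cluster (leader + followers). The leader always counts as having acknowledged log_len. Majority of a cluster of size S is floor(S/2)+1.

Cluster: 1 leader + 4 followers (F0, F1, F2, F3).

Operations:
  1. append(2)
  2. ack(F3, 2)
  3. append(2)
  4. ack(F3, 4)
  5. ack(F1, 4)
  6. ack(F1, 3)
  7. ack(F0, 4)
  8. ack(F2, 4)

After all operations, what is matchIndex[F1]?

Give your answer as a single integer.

Answer: 4

Derivation:
Op 1: append 2 -> log_len=2
Op 2: F3 acks idx 2 -> match: F0=0 F1=0 F2=0 F3=2; commitIndex=0
Op 3: append 2 -> log_len=4
Op 4: F3 acks idx 4 -> match: F0=0 F1=0 F2=0 F3=4; commitIndex=0
Op 5: F1 acks idx 4 -> match: F0=0 F1=4 F2=0 F3=4; commitIndex=4
Op 6: F1 acks idx 3 -> match: F0=0 F1=4 F2=0 F3=4; commitIndex=4
Op 7: F0 acks idx 4 -> match: F0=4 F1=4 F2=0 F3=4; commitIndex=4
Op 8: F2 acks idx 4 -> match: F0=4 F1=4 F2=4 F3=4; commitIndex=4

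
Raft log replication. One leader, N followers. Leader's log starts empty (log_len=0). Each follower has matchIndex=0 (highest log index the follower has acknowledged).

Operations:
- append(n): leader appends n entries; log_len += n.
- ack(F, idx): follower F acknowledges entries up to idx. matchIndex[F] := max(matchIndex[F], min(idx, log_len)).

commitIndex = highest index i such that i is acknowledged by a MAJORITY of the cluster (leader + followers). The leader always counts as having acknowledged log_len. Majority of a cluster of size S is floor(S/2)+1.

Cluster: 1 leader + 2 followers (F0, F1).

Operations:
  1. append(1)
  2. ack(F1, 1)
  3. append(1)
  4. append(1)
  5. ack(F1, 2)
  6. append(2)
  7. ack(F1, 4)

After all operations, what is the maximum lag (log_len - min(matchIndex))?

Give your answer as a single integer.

Answer: 5

Derivation:
Op 1: append 1 -> log_len=1
Op 2: F1 acks idx 1 -> match: F0=0 F1=1; commitIndex=1
Op 3: append 1 -> log_len=2
Op 4: append 1 -> log_len=3
Op 5: F1 acks idx 2 -> match: F0=0 F1=2; commitIndex=2
Op 6: append 2 -> log_len=5
Op 7: F1 acks idx 4 -> match: F0=0 F1=4; commitIndex=4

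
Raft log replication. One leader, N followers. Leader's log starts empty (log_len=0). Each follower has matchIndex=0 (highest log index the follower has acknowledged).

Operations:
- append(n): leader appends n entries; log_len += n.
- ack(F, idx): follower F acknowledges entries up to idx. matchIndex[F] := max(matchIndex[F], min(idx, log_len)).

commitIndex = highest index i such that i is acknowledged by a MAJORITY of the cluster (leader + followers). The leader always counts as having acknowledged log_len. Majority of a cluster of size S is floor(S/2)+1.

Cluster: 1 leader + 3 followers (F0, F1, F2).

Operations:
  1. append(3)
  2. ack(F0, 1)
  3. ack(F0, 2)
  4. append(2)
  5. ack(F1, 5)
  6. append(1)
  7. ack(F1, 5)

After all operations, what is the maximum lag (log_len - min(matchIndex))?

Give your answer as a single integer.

Op 1: append 3 -> log_len=3
Op 2: F0 acks idx 1 -> match: F0=1 F1=0 F2=0; commitIndex=0
Op 3: F0 acks idx 2 -> match: F0=2 F1=0 F2=0; commitIndex=0
Op 4: append 2 -> log_len=5
Op 5: F1 acks idx 5 -> match: F0=2 F1=5 F2=0; commitIndex=2
Op 6: append 1 -> log_len=6
Op 7: F1 acks idx 5 -> match: F0=2 F1=5 F2=0; commitIndex=2

Answer: 6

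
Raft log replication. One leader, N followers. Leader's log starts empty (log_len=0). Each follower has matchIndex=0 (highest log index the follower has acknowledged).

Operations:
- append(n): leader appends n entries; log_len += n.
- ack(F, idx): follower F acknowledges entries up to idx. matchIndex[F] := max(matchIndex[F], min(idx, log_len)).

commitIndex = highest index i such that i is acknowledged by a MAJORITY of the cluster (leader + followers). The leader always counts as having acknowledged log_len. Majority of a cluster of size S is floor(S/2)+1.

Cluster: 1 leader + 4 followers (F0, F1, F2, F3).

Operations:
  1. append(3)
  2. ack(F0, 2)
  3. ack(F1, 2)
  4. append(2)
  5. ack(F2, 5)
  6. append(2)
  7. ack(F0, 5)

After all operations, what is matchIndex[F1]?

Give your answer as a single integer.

Answer: 2

Derivation:
Op 1: append 3 -> log_len=3
Op 2: F0 acks idx 2 -> match: F0=2 F1=0 F2=0 F3=0; commitIndex=0
Op 3: F1 acks idx 2 -> match: F0=2 F1=2 F2=0 F3=0; commitIndex=2
Op 4: append 2 -> log_len=5
Op 5: F2 acks idx 5 -> match: F0=2 F1=2 F2=5 F3=0; commitIndex=2
Op 6: append 2 -> log_len=7
Op 7: F0 acks idx 5 -> match: F0=5 F1=2 F2=5 F3=0; commitIndex=5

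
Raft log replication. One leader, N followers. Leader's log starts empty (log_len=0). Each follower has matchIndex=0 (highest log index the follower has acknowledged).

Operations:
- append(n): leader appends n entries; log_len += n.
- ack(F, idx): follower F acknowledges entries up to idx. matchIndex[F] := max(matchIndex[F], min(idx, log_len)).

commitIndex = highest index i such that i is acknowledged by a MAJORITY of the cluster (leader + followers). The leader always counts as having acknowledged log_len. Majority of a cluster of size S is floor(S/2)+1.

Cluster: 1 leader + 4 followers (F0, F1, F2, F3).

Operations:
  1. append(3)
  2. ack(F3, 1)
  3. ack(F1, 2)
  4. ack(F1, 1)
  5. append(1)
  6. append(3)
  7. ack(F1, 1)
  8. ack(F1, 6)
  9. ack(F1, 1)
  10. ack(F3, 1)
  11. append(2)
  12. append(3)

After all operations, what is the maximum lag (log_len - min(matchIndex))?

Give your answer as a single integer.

Answer: 12

Derivation:
Op 1: append 3 -> log_len=3
Op 2: F3 acks idx 1 -> match: F0=0 F1=0 F2=0 F3=1; commitIndex=0
Op 3: F1 acks idx 2 -> match: F0=0 F1=2 F2=0 F3=1; commitIndex=1
Op 4: F1 acks idx 1 -> match: F0=0 F1=2 F2=0 F3=1; commitIndex=1
Op 5: append 1 -> log_len=4
Op 6: append 3 -> log_len=7
Op 7: F1 acks idx 1 -> match: F0=0 F1=2 F2=0 F3=1; commitIndex=1
Op 8: F1 acks idx 6 -> match: F0=0 F1=6 F2=0 F3=1; commitIndex=1
Op 9: F1 acks idx 1 -> match: F0=0 F1=6 F2=0 F3=1; commitIndex=1
Op 10: F3 acks idx 1 -> match: F0=0 F1=6 F2=0 F3=1; commitIndex=1
Op 11: append 2 -> log_len=9
Op 12: append 3 -> log_len=12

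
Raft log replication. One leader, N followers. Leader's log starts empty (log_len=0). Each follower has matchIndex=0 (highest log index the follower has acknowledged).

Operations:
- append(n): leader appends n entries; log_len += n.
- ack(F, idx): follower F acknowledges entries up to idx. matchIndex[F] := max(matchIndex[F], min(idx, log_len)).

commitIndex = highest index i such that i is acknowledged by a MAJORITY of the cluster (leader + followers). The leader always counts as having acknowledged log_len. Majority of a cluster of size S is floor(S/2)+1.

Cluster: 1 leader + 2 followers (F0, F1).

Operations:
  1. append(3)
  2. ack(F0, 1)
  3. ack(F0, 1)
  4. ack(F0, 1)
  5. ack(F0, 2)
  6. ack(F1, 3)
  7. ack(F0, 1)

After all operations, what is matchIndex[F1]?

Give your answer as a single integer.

Op 1: append 3 -> log_len=3
Op 2: F0 acks idx 1 -> match: F0=1 F1=0; commitIndex=1
Op 3: F0 acks idx 1 -> match: F0=1 F1=0; commitIndex=1
Op 4: F0 acks idx 1 -> match: F0=1 F1=0; commitIndex=1
Op 5: F0 acks idx 2 -> match: F0=2 F1=0; commitIndex=2
Op 6: F1 acks idx 3 -> match: F0=2 F1=3; commitIndex=3
Op 7: F0 acks idx 1 -> match: F0=2 F1=3; commitIndex=3

Answer: 3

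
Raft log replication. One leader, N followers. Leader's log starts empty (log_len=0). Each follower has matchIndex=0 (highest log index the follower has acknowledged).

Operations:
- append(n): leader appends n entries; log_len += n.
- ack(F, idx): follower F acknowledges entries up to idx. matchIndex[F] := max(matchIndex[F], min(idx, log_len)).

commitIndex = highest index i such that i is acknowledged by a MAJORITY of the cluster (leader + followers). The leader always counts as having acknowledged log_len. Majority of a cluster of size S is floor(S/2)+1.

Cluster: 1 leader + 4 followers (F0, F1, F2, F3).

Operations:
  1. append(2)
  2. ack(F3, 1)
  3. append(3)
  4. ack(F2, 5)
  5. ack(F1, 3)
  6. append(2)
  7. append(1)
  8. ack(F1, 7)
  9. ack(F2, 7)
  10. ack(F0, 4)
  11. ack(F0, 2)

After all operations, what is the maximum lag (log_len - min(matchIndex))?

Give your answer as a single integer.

Answer: 7

Derivation:
Op 1: append 2 -> log_len=2
Op 2: F3 acks idx 1 -> match: F0=0 F1=0 F2=0 F3=1; commitIndex=0
Op 3: append 3 -> log_len=5
Op 4: F2 acks idx 5 -> match: F0=0 F1=0 F2=5 F3=1; commitIndex=1
Op 5: F1 acks idx 3 -> match: F0=0 F1=3 F2=5 F3=1; commitIndex=3
Op 6: append 2 -> log_len=7
Op 7: append 1 -> log_len=8
Op 8: F1 acks idx 7 -> match: F0=0 F1=7 F2=5 F3=1; commitIndex=5
Op 9: F2 acks idx 7 -> match: F0=0 F1=7 F2=7 F3=1; commitIndex=7
Op 10: F0 acks idx 4 -> match: F0=4 F1=7 F2=7 F3=1; commitIndex=7
Op 11: F0 acks idx 2 -> match: F0=4 F1=7 F2=7 F3=1; commitIndex=7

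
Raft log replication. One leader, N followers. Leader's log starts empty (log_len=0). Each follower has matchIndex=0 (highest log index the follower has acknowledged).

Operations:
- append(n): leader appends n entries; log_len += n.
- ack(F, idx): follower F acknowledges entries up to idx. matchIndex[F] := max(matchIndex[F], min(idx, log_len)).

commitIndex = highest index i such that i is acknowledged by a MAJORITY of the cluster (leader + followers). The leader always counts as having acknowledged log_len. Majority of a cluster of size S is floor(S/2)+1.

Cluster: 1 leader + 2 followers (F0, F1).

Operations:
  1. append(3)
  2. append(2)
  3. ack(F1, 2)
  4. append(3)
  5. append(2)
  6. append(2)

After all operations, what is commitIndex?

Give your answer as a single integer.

Op 1: append 3 -> log_len=3
Op 2: append 2 -> log_len=5
Op 3: F1 acks idx 2 -> match: F0=0 F1=2; commitIndex=2
Op 4: append 3 -> log_len=8
Op 5: append 2 -> log_len=10
Op 6: append 2 -> log_len=12

Answer: 2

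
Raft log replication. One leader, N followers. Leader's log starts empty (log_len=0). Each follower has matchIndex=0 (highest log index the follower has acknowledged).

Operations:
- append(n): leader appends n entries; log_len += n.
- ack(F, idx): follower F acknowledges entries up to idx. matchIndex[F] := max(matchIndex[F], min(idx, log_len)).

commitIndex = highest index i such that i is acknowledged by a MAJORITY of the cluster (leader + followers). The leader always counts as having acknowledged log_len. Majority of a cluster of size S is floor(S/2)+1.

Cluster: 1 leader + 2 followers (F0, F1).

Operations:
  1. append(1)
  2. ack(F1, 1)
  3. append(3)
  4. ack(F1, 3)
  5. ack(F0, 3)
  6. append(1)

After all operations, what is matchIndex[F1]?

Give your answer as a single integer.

Op 1: append 1 -> log_len=1
Op 2: F1 acks idx 1 -> match: F0=0 F1=1; commitIndex=1
Op 3: append 3 -> log_len=4
Op 4: F1 acks idx 3 -> match: F0=0 F1=3; commitIndex=3
Op 5: F0 acks idx 3 -> match: F0=3 F1=3; commitIndex=3
Op 6: append 1 -> log_len=5

Answer: 3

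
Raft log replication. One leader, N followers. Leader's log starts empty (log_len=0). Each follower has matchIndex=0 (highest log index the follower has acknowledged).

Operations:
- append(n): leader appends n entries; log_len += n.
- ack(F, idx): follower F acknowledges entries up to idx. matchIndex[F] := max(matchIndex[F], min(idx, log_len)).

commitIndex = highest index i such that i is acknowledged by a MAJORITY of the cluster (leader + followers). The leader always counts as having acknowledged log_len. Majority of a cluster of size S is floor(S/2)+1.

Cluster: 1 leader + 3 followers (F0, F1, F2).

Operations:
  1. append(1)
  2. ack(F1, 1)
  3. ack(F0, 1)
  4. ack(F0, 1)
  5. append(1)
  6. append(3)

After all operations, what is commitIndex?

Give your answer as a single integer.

Answer: 1

Derivation:
Op 1: append 1 -> log_len=1
Op 2: F1 acks idx 1 -> match: F0=0 F1=1 F2=0; commitIndex=0
Op 3: F0 acks idx 1 -> match: F0=1 F1=1 F2=0; commitIndex=1
Op 4: F0 acks idx 1 -> match: F0=1 F1=1 F2=0; commitIndex=1
Op 5: append 1 -> log_len=2
Op 6: append 3 -> log_len=5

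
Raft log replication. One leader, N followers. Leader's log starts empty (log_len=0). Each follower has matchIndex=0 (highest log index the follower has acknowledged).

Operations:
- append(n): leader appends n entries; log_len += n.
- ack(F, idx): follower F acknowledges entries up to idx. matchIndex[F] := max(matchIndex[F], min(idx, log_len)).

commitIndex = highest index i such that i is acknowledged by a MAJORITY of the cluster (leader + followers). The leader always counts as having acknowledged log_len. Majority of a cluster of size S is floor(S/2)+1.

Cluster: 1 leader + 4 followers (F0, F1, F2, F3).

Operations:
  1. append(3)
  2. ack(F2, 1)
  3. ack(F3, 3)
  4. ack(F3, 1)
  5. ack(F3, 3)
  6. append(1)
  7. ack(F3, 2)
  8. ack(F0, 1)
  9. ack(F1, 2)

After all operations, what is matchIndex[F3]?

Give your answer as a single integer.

Answer: 3

Derivation:
Op 1: append 3 -> log_len=3
Op 2: F2 acks idx 1 -> match: F0=0 F1=0 F2=1 F3=0; commitIndex=0
Op 3: F3 acks idx 3 -> match: F0=0 F1=0 F2=1 F3=3; commitIndex=1
Op 4: F3 acks idx 1 -> match: F0=0 F1=0 F2=1 F3=3; commitIndex=1
Op 5: F3 acks idx 3 -> match: F0=0 F1=0 F2=1 F3=3; commitIndex=1
Op 6: append 1 -> log_len=4
Op 7: F3 acks idx 2 -> match: F0=0 F1=0 F2=1 F3=3; commitIndex=1
Op 8: F0 acks idx 1 -> match: F0=1 F1=0 F2=1 F3=3; commitIndex=1
Op 9: F1 acks idx 2 -> match: F0=1 F1=2 F2=1 F3=3; commitIndex=2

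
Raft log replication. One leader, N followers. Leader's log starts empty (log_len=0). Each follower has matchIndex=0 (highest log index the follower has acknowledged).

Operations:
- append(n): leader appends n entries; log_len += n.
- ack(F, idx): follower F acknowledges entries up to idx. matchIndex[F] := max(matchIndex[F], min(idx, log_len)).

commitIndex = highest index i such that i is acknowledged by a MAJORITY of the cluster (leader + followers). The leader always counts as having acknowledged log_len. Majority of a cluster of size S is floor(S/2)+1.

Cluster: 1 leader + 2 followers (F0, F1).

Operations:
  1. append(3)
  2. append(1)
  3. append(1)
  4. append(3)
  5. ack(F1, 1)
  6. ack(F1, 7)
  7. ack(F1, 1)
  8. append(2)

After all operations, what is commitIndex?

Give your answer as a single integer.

Answer: 7

Derivation:
Op 1: append 3 -> log_len=3
Op 2: append 1 -> log_len=4
Op 3: append 1 -> log_len=5
Op 4: append 3 -> log_len=8
Op 5: F1 acks idx 1 -> match: F0=0 F1=1; commitIndex=1
Op 6: F1 acks idx 7 -> match: F0=0 F1=7; commitIndex=7
Op 7: F1 acks idx 1 -> match: F0=0 F1=7; commitIndex=7
Op 8: append 2 -> log_len=10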